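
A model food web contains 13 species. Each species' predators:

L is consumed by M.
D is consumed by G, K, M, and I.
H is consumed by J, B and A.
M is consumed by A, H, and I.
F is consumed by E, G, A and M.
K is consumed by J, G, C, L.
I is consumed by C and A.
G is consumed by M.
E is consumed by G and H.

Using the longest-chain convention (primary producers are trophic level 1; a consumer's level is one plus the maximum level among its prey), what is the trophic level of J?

D is a producer → level 1.
K eats D → level 2.
L eats K → level 3.
M eats L (level 3); other prey at levels: F 1, D 1, G 3 → level 4.
H eats M (level 4); other prey at levels: E 2 → level 5.
J eats H (level 5); other prey at levels: K 2 → level 6.

Trophic level 6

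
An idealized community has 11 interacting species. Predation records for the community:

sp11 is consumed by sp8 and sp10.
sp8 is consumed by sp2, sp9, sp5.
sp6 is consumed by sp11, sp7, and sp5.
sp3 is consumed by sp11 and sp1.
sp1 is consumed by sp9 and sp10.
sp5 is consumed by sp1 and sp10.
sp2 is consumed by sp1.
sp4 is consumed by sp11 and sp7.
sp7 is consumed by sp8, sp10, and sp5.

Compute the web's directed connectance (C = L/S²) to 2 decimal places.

C = 0.17

The web has S = 11 species and L = 20 feeding links.
C = L / S² = 20 / 121 = 0.1653 ≈ 0.17.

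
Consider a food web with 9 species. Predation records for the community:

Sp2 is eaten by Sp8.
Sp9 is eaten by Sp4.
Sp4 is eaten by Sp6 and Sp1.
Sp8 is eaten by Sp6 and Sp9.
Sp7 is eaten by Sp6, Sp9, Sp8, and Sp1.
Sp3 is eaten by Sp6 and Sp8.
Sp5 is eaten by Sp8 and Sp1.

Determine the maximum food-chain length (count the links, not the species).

4 links

One longest chain: Sp3 → Sp8 → Sp9 → Sp4 → Sp1.
It has 5 species and 4 links.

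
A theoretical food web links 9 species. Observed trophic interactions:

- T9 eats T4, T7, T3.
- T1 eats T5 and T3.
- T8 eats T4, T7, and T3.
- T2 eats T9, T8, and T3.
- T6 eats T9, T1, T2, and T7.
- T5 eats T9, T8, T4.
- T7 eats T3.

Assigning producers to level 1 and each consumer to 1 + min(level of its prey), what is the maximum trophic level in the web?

3

Producers (level 1): T3, T4.
Following each consumer down to its lowest-level prey: T3 → T7 → T6 (levels 1 through 3).
All prey of T6 (T7 2, T9 2, T2 2, T1 2) are at level 2 or above, so T6 is at level 1 + 2 = 3.
Every consumer has at least one prey at level 2 or below, so none exceeds level 3.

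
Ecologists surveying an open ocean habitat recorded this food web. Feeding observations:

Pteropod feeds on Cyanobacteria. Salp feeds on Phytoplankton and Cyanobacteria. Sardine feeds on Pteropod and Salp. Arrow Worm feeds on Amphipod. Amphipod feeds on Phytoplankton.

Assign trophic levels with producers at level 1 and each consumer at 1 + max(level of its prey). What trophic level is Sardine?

Trophic level 3

Cyanobacteria is a producer → level 1.
Salp eats Cyanobacteria (level 1); other prey at levels: Phytoplankton 1 → level 2.
Sardine eats Salp (level 2); other prey at levels: Pteropod 2 → level 3.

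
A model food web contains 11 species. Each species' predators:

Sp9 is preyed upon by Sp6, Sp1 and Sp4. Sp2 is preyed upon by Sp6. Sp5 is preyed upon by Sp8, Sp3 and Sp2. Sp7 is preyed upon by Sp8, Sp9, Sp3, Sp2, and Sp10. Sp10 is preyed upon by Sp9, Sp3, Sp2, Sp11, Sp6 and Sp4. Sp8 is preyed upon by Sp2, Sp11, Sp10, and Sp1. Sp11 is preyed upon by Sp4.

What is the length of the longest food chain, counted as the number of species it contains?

One longest chain: Sp7 → Sp8 → Sp10 → Sp9 → Sp6.
It has 5 species and 4 links.

5 species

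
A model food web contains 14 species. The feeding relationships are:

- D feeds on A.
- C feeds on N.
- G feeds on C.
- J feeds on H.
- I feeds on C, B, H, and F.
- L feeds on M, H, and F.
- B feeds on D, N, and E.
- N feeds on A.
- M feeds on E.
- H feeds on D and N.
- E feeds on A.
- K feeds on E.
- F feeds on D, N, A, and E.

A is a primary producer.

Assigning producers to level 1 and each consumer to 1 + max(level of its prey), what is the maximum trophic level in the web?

4

Producers (level 1): A.
A → D → H → L gives L level 4.
No species has a prey at level 4, so no species reaches level 5.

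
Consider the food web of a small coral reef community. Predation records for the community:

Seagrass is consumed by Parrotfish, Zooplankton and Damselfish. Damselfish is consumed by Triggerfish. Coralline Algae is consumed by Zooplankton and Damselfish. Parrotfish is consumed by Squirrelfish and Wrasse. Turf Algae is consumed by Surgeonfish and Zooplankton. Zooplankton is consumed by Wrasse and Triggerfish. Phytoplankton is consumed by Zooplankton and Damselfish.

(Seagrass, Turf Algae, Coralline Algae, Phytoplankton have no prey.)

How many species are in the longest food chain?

One longest chain: Seagrass → Parrotfish → Wrasse.
It has 3 species and 2 links.

3 species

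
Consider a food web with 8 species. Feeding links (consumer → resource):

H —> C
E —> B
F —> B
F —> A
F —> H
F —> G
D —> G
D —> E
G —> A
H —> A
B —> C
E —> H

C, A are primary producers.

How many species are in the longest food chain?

4 species

One longest chain: C → B → E → D.
It has 4 species and 3 links.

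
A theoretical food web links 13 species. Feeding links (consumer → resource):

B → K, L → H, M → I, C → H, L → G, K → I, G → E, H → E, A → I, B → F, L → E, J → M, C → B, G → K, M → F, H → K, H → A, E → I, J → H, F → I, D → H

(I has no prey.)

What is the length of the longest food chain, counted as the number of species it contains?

4 species

One longest chain: I → K → B → C.
It has 4 species and 3 links.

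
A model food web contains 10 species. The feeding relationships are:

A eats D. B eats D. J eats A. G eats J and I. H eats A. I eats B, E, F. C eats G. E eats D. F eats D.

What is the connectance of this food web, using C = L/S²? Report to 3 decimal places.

C = 0.120

The web has S = 10 species and L = 12 feeding links.
C = L / S² = 12 / 100 = 0.1200 ≈ 0.120.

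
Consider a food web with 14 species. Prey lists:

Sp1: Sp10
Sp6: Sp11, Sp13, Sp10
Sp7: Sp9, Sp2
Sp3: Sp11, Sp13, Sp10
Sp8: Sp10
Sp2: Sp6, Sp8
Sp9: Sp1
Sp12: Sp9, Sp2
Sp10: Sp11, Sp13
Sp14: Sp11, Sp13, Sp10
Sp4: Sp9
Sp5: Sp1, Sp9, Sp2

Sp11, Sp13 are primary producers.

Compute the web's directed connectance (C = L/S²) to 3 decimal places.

C = 0.122

The web has S = 14 species and L = 24 feeding links.
C = L / S² = 24 / 196 = 0.1224 ≈ 0.122.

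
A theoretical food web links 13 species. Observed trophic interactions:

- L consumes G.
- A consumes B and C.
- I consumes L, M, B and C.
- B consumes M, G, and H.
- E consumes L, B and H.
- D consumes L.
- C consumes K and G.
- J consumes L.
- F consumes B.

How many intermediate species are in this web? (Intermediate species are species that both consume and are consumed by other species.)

3

Intermediate species (has both prey and predators): C, L, B.
Count: 3.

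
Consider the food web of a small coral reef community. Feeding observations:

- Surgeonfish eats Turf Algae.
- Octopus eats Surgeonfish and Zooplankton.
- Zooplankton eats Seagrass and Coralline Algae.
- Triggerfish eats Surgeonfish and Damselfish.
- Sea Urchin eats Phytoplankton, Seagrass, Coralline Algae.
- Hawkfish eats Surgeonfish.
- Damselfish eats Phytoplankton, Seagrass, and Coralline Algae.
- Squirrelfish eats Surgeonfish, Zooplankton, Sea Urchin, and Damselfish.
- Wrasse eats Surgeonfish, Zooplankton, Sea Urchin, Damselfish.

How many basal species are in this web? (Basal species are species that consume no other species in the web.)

Basal species (no prey listed): Turf Algae, Seagrass, Phytoplankton, Coralline Algae.
Count: 4.

4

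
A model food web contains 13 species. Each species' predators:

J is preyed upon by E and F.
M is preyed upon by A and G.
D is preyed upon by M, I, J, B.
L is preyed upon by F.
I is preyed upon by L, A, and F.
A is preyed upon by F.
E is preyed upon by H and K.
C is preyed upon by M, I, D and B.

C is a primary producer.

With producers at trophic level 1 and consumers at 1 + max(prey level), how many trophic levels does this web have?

Producers (level 1): C.
C → D → J → E → K gives K level 5.
No species has a prey at level 5, so no species reaches level 6.

5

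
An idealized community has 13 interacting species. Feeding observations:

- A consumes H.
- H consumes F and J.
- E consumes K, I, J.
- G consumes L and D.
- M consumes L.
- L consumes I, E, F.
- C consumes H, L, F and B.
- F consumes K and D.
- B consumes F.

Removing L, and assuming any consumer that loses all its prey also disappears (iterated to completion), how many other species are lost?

1

Remove L.
Round 1: M (all prey gone) → extinct.
No further losses. Total secondary extinctions: 1.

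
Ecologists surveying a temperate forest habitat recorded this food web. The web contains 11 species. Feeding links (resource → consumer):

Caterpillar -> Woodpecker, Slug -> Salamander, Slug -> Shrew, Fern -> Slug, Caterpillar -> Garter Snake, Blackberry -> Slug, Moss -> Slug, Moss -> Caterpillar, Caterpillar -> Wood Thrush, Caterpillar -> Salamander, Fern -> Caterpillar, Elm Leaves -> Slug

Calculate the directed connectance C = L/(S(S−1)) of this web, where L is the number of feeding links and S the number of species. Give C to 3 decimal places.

C = 0.109

The web has S = 11 species and L = 12 feeding links.
C = L / (S(S−1)) = 12 / 110 = 0.1091 ≈ 0.109.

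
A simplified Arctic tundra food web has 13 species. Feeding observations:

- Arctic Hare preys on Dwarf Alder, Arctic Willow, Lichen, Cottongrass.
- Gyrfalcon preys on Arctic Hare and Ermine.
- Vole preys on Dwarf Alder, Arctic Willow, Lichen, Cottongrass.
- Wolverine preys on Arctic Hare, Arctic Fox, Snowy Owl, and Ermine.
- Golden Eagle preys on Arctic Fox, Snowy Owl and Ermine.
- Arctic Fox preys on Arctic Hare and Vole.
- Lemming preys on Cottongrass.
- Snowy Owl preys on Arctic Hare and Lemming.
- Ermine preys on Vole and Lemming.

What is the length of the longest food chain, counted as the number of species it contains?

One longest chain: Arctic Willow → Arctic Hare → Snowy Owl → Golden Eagle.
It has 4 species and 3 links.

4 species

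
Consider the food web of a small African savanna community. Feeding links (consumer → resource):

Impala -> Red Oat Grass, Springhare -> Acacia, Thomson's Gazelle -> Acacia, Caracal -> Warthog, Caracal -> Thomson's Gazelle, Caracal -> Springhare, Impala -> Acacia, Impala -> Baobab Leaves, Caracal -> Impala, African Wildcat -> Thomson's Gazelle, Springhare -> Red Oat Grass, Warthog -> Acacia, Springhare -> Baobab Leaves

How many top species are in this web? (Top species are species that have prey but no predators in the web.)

Top species (has prey, but nothing eats it): Caracal, African Wildcat.
Count: 2.

2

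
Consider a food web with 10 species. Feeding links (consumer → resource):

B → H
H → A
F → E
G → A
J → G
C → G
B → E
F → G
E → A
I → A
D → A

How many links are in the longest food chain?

One longest chain: A → E → B.
It has 3 species and 2 links.

2 links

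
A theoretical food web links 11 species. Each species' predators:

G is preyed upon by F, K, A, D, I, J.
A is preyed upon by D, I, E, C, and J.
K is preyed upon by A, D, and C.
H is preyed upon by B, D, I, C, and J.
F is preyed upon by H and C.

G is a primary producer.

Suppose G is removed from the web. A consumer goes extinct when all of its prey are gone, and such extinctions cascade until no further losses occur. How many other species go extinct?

Remove G.
Round 1: F (all prey gone), K (all prey gone) → extinct.
Round 2: A (all prey gone), H (all prey gone) → extinct.
Round 3: E (all prey gone), C (all prey gone), J (all prey gone), D (all prey gone), I (all prey gone), B (all prey gone) → extinct.
No further losses. Total secondary extinctions: 10.

10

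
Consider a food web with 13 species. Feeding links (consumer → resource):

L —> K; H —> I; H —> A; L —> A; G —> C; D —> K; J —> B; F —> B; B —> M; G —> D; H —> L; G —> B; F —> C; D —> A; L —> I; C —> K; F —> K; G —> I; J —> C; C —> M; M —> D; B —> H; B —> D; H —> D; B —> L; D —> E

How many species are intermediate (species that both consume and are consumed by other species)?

Intermediate species (has both prey and predators): L, D, M, H, C, B.
Count: 6.

6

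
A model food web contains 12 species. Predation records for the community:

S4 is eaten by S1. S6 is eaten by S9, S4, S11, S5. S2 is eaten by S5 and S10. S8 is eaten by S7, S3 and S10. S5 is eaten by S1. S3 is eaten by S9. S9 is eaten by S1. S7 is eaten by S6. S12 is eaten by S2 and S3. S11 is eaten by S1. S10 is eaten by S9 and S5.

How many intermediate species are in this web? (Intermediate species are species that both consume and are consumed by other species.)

Intermediate species (has both prey and predators): S2, S7, S3, S10, S6, S11, S4, S9, S5.
Count: 9.

9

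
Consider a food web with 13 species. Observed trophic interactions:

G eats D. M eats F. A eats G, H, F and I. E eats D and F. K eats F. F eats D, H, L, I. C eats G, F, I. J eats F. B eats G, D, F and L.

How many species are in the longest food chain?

3 species

One longest chain: L → F → C.
It has 3 species and 2 links.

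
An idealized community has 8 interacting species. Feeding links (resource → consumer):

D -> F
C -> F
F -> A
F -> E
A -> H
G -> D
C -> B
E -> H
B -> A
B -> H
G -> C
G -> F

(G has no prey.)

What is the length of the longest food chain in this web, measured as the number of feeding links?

4 links

One longest chain: G → D → F → E → H.
It has 5 species and 4 links.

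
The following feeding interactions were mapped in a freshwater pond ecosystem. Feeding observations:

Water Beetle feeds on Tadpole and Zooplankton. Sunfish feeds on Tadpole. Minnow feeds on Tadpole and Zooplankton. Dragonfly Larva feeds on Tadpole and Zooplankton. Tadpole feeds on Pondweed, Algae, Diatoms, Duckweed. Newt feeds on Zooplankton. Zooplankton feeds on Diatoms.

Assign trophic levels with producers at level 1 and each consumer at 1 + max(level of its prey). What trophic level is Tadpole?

Trophic level 2

Diatoms is a producer → level 1.
Tadpole eats Diatoms (level 1); other prey at levels: Algae 1, Pondweed 1, Duckweed 1 → level 2.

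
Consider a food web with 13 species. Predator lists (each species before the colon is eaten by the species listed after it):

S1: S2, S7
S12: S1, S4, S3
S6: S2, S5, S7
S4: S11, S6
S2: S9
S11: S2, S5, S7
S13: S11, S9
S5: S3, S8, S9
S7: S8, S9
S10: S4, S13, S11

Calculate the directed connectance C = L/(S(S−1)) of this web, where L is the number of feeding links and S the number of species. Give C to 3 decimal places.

C = 0.154

The web has S = 13 species and L = 24 feeding links.
C = L / (S(S−1)) = 24 / 156 = 0.1538 ≈ 0.154.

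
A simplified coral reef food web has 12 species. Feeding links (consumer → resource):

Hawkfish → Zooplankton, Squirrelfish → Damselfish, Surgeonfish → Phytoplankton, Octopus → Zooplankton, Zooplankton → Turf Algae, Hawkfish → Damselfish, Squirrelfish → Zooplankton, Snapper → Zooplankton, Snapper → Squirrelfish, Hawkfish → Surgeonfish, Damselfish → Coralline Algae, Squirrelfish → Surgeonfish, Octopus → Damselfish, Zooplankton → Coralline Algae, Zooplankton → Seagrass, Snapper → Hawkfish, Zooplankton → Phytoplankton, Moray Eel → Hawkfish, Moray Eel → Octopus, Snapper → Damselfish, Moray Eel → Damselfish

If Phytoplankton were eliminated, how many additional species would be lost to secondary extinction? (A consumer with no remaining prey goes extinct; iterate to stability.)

1

Remove Phytoplankton.
Round 1: Surgeonfish (all prey gone) → extinct.
No further losses. Total secondary extinctions: 1.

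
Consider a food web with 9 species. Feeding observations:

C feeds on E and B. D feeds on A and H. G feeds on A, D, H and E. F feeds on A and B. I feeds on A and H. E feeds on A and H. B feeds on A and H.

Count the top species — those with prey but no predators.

4

Top species (has prey, but nothing eats it): I, F, C, G.
Count: 4.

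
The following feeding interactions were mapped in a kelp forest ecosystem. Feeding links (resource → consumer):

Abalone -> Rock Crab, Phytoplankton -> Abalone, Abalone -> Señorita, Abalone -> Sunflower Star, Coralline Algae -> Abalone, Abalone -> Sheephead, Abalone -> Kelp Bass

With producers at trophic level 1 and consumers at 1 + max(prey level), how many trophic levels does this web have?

Producers (level 1): Coralline Algae, Phytoplankton.
Coralline Algae → Abalone → Rock Crab gives Rock Crab level 3.
No species has a prey at level 3, so no species reaches level 4.

3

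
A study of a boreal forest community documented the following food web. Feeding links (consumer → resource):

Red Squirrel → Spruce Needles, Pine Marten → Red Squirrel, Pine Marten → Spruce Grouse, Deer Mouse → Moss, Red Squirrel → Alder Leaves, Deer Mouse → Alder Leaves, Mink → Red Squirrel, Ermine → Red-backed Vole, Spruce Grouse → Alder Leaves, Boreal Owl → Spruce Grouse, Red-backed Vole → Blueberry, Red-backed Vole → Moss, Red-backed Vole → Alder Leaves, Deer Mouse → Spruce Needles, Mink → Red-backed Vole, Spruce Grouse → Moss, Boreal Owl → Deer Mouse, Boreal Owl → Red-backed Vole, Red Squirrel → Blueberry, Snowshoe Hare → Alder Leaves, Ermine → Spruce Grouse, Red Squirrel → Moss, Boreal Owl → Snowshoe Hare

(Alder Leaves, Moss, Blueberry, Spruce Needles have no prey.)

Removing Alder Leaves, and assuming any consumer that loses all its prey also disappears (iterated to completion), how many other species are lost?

Remove Alder Leaves.
Round 1: Snowshoe Hare (all prey gone) → extinct.
No further losses. Total secondary extinctions: 1.

1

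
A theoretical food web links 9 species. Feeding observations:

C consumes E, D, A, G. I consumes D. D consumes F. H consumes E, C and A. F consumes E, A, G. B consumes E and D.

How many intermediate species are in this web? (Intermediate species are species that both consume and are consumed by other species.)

3

Intermediate species (has both prey and predators): F, D, C.
Count: 3.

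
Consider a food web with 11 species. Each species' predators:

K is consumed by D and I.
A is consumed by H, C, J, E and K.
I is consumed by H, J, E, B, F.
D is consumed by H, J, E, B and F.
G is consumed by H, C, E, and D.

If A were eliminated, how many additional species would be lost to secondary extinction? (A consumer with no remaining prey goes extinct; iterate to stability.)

2

Remove A.
Round 1: K (all prey gone) → extinct.
Round 2: I (all prey gone) → extinct.
No further losses. Total secondary extinctions: 2.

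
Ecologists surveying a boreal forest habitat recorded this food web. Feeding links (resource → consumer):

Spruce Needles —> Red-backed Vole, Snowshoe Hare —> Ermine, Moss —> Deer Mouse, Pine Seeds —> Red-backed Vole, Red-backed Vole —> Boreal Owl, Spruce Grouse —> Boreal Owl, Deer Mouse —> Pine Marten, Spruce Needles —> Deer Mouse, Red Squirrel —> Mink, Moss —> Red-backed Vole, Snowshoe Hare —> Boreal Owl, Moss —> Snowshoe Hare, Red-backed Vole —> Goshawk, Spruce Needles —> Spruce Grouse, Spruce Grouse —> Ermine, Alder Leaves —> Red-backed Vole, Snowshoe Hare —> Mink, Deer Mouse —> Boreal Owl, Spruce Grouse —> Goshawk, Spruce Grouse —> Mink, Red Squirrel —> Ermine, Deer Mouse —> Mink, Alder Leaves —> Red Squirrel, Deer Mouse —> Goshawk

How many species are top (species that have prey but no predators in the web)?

Top species (has prey, but nothing eats it): Ermine, Mink, Goshawk, Boreal Owl, Pine Marten.
Count: 5.

5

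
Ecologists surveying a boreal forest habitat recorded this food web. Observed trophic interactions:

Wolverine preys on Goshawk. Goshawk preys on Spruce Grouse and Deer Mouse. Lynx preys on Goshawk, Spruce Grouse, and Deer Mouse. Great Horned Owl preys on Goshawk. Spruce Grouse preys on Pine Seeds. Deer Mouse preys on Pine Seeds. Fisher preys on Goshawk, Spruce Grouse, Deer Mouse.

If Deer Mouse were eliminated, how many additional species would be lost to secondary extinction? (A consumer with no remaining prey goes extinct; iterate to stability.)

Remove Deer Mouse.
Every predator of it retains at least one other prey: Goshawk still has Spruce Grouse; Fisher still has Spruce Grouse, Goshawk; Lynx still has Spruce Grouse, Goshawk.
No consumer loses all prey, so no secondary extinctions occur.

0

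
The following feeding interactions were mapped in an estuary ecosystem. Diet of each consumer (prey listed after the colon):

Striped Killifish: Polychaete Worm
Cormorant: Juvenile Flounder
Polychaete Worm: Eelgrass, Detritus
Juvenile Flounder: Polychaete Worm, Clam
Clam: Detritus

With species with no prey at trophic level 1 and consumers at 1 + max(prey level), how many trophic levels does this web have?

Basal resources (level 1): Eelgrass, Detritus.
Eelgrass → Polychaete Worm → Juvenile Flounder → Cormorant gives Cormorant level 4.
No species has a prey at level 4, so no species reaches level 5.

4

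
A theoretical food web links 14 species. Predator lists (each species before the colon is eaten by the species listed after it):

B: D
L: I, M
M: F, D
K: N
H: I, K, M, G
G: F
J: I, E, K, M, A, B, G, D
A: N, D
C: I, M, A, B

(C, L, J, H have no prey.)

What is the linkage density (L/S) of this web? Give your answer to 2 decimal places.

L/S = 1.79

There are L = 25 links among S = 14 species.
L/S = 25/14 = 1.7857 ≈ 1.79.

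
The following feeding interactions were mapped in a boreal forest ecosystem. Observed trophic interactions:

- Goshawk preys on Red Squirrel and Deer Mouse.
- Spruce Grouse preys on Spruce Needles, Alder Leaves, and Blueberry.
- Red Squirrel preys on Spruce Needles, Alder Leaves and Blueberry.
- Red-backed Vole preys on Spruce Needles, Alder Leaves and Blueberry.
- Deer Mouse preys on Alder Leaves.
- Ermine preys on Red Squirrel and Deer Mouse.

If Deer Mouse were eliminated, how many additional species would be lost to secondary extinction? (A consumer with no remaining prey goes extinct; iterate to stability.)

Remove Deer Mouse.
Every predator of it retains at least one other prey: Ermine still has Red Squirrel; Goshawk still has Red Squirrel.
No consumer loses all prey, so no secondary extinctions occur.

0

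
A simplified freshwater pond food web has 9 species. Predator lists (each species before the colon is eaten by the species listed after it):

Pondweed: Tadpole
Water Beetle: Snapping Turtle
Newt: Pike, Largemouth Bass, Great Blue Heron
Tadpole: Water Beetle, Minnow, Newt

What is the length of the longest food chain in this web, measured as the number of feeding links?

One longest chain: Pondweed → Tadpole → Newt → Pike.
It has 4 species and 3 links.

3 links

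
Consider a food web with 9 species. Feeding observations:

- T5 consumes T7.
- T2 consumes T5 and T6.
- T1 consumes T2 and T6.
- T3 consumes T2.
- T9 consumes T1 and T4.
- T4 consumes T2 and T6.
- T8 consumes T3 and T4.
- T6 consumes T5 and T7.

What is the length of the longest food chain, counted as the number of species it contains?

6 species

One longest chain: T7 → T5 → T6 → T2 → T4 → T8.
It has 6 species and 5 links.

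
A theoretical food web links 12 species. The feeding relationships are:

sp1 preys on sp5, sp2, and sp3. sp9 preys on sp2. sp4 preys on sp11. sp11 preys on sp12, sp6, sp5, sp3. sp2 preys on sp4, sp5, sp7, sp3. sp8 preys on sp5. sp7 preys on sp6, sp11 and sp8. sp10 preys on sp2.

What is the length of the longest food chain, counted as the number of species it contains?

5 species

One longest chain: sp5 → sp8 → sp7 → sp2 → sp1.
It has 5 species and 4 links.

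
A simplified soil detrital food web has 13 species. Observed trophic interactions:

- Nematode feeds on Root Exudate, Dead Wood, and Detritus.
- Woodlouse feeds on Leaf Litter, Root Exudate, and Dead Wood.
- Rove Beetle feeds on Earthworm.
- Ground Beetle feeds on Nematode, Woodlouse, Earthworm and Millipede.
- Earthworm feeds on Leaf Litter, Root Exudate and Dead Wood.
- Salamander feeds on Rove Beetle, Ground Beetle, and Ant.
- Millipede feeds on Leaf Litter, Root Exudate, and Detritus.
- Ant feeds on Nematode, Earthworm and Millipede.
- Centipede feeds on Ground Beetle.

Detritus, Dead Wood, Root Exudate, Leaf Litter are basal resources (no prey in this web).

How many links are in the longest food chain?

One longest chain: Dead Wood → Earthworm → Rove Beetle → Salamander.
It has 4 species and 3 links.

3 links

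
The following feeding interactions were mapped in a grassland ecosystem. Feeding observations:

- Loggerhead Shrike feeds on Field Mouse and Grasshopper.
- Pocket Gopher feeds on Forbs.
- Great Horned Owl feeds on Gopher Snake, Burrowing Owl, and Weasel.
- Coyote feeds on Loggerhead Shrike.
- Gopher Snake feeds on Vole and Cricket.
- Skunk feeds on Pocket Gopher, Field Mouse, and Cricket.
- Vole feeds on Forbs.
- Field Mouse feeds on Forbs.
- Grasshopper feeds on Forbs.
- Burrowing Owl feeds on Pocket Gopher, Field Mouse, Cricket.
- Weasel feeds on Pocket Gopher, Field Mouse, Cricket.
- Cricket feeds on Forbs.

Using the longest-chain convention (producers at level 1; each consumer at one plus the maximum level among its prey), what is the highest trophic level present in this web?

Producers (level 1): Forbs.
Forbs → Cricket → Weasel → Great Horned Owl gives Great Horned Owl level 4.
No species has a prey at level 4, so no species reaches level 5.

4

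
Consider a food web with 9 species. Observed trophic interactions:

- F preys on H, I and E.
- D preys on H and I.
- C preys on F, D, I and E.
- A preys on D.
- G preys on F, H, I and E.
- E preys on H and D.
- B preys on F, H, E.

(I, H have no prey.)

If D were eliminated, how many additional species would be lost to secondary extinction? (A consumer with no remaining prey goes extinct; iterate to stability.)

Remove D.
Round 1: A (all prey gone) → extinct.
No further losses. Total secondary extinctions: 1.

1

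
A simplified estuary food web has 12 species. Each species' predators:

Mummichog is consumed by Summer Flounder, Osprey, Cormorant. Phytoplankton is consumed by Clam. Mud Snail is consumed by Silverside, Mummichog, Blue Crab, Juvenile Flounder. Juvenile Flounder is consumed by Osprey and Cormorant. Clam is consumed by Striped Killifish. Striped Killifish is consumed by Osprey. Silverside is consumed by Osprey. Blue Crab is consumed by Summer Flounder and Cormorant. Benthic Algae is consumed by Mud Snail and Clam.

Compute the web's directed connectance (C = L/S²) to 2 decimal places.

The web has S = 12 species and L = 17 feeding links.
C = L / S² = 17 / 144 = 0.1181 ≈ 0.12.

C = 0.12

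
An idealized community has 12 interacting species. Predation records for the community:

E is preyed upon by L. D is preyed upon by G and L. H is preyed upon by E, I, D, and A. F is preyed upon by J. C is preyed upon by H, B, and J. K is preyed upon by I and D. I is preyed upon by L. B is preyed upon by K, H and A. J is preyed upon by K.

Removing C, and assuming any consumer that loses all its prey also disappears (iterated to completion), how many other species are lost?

Remove C.
Round 1: B (all prey gone) → extinct.
Round 2: H (all prey gone) → extinct.
Round 3: A (all prey gone), E (all prey gone) → extinct.
No further losses. Total secondary extinctions: 4.

4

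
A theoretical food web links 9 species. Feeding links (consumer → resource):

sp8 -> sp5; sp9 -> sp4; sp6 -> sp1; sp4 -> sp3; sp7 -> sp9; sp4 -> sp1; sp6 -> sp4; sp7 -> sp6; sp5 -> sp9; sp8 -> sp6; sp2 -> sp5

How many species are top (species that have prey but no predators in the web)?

3

Top species (has prey, but nothing eats it): sp7, sp2, sp8.
Count: 3.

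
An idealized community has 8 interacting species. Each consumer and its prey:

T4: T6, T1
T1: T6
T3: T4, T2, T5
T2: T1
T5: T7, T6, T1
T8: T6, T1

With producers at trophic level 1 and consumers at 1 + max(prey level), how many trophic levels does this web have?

4

Producers (level 1): T7, T6.
T6 → T1 → T4 → T3 gives T3 level 4.
No species has a prey at level 4, so no species reaches level 5.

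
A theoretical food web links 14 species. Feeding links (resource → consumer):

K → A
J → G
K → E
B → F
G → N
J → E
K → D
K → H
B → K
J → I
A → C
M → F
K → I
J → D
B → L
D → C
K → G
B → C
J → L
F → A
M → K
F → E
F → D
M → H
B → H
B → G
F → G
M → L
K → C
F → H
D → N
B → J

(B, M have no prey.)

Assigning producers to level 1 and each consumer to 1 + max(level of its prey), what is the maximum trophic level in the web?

4

Producers (level 1): B, M.
B → K → A → C gives C level 4.
No species has a prey at level 4, so no species reaches level 5.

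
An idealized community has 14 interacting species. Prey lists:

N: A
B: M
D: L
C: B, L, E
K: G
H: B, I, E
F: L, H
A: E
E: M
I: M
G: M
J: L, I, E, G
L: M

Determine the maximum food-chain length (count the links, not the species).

One longest chain: M → B → H → F.
It has 4 species and 3 links.

3 links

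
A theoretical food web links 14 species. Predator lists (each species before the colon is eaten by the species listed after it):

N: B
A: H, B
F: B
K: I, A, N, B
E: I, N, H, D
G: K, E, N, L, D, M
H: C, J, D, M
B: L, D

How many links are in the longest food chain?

4 links

One longest chain: G → K → A → H → C.
It has 5 species and 4 links.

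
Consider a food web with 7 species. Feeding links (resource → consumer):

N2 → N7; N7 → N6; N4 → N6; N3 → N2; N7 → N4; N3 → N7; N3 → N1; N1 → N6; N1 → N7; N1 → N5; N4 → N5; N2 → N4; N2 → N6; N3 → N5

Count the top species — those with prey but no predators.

Top species (has prey, but nothing eats it): N5, N6.
Count: 2.

2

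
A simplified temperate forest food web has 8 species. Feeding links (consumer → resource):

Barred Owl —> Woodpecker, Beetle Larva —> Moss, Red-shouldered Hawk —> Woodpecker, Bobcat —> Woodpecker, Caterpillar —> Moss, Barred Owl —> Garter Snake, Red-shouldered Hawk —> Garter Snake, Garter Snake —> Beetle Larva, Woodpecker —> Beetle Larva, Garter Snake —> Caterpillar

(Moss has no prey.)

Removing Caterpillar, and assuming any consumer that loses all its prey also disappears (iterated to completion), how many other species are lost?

Remove Caterpillar.
Every predator of it retains at least one other prey: Garter Snake still has Beetle Larva.
No consumer loses all prey, so no secondary extinctions occur.

0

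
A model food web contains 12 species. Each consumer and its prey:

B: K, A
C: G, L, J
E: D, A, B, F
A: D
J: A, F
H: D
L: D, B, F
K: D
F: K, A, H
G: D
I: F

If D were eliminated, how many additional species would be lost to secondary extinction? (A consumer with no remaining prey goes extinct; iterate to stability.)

11

Remove D.
Round 1: K (all prey gone), G (all prey gone), A (all prey gone), H (all prey gone) → extinct.
Round 2: B (all prey gone), F (all prey gone) → extinct.
Round 3: L (all prey gone), J (all prey gone), I (all prey gone), E (all prey gone) → extinct.
Round 4: C (all prey gone) → extinct.
No further losses. Total secondary extinctions: 11.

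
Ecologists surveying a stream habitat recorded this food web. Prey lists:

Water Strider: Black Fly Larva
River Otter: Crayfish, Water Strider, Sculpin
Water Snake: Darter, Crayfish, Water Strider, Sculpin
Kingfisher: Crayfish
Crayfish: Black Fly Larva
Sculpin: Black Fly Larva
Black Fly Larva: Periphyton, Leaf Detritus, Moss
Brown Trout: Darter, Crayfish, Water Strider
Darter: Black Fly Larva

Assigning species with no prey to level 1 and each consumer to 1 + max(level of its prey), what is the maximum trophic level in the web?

4

Basal resources (level 1): Periphyton, Leaf Detritus, Moss.
Periphyton → Black Fly Larva → Darter → Water Snake gives Water Snake level 4.
No species has a prey at level 4, so no species reaches level 5.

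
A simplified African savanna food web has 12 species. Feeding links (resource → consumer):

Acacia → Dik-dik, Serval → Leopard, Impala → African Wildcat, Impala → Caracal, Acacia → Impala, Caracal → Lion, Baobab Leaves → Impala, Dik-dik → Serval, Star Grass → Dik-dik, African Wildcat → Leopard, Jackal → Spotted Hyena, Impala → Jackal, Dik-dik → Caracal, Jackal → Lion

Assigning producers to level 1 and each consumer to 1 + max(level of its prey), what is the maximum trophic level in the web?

Producers (level 1): Acacia, Baobab Leaves, Star Grass.
Acacia → Impala → Caracal → Lion gives Lion level 4.
No species has a prey at level 4, so no species reaches level 5.

4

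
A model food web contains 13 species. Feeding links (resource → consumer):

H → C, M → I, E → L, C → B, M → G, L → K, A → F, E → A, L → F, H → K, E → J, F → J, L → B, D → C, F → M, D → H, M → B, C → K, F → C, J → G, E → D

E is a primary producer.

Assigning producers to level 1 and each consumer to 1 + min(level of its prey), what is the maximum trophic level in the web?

Producers (level 1): E.
Following each consumer down to its lowest-level prey: E → A → F → M → I (levels 1 through 5).
All prey of I (M 4) are at level 4 or above, so I is at level 1 + 4 = 5.
Every consumer has at least one prey at level 4 or below, so none exceeds level 5.

5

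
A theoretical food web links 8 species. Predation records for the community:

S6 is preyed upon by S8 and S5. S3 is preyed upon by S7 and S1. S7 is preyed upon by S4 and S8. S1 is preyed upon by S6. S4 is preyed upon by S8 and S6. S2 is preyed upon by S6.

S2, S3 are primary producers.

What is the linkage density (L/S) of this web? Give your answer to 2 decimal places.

There are L = 10 links among S = 8 species.
L/S = 10/8 = 1.2500 ≈ 1.25.

L/S = 1.25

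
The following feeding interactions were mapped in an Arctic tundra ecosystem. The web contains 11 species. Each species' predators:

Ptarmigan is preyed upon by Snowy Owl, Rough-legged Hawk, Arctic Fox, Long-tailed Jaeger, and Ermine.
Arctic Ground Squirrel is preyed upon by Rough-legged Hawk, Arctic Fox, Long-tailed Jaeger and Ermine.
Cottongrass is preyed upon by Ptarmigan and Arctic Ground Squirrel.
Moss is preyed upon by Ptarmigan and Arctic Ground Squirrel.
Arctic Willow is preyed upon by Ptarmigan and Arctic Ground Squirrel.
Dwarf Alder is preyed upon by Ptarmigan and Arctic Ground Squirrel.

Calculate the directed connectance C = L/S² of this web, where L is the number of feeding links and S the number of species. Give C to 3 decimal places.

C = 0.140

The web has S = 11 species and L = 17 feeding links.
C = L / S² = 17 / 121 = 0.1405 ≈ 0.140.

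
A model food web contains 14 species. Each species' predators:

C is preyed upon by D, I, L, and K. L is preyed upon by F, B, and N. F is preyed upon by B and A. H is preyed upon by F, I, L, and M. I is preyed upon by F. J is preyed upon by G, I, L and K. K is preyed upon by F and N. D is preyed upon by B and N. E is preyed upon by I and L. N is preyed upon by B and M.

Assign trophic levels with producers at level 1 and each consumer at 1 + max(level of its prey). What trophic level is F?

Trophic level 3

H is a producer → level 1.
L eats H (level 1); other prey at levels: C 1, J 1, E 1 → level 2.
F eats L (level 2); other prey at levels: H 1, I 2, K 2 → level 3.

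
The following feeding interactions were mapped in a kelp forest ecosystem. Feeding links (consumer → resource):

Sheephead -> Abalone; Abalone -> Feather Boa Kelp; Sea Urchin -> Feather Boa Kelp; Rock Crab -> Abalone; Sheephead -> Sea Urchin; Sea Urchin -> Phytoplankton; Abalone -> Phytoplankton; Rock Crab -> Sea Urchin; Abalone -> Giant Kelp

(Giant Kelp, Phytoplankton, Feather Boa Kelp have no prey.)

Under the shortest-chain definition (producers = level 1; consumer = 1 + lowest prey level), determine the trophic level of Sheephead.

Trophic level 3

Giant Kelp is a producer → level 1.
Abalone eats Giant Kelp → level 2.
Sheephead eats Abalone → level 3.
No prey of Sheephead is below level 2, so 3 is the minimum.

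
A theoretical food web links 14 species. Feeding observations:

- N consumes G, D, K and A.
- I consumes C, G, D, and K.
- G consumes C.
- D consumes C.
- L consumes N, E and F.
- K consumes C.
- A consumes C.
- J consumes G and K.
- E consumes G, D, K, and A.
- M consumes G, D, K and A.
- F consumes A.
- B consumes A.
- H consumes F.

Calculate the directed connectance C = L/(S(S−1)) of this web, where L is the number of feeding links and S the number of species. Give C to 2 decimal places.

C = 0.15

The web has S = 14 species and L = 28 feeding links.
C = L / (S(S−1)) = 28 / 182 = 0.1538 ≈ 0.15.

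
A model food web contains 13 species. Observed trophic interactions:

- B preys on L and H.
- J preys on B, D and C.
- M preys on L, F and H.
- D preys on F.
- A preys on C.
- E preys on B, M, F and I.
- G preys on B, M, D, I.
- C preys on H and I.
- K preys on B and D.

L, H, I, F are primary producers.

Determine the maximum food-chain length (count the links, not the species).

One longest chain: L → B → K.
It has 3 species and 2 links.

2 links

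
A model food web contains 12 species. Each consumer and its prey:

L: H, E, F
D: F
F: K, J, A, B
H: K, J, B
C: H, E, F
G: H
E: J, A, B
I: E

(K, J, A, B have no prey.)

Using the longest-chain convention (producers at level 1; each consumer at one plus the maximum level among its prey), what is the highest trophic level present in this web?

3

Producers (level 1): K, J, A, B.
K → H → G gives G level 3.
No species has a prey at level 3, so no species reaches level 4.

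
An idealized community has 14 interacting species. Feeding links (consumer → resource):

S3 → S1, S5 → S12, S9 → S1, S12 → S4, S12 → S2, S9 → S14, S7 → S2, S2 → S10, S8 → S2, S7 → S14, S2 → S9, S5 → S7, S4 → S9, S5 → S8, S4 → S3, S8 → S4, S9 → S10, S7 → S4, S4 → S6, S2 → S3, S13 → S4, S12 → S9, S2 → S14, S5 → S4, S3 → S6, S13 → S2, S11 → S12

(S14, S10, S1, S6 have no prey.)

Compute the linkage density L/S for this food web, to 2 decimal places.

L/S = 1.93

There are L = 27 links among S = 14 species.
L/S = 27/14 = 1.9286 ≈ 1.93.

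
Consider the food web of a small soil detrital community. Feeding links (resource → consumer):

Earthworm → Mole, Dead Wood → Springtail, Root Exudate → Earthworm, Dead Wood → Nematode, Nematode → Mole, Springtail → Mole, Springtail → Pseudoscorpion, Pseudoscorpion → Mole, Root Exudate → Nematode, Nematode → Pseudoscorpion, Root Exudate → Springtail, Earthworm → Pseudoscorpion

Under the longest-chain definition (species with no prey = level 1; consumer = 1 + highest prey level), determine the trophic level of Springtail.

Dead Wood has no prey (basal) → level 1.
Springtail eats Dead Wood (level 1); other prey at levels: Root Exudate 1 → level 2.

Trophic level 2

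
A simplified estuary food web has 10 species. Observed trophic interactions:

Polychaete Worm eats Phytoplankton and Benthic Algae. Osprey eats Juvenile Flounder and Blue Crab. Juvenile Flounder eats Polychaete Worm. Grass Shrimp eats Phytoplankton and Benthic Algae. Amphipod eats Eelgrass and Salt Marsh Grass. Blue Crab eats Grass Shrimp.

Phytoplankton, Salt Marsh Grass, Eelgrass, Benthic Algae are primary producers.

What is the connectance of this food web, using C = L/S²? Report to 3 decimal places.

C = 0.100

The web has S = 10 species and L = 10 feeding links.
C = L / S² = 10 / 100 = 0.1000 ≈ 0.100.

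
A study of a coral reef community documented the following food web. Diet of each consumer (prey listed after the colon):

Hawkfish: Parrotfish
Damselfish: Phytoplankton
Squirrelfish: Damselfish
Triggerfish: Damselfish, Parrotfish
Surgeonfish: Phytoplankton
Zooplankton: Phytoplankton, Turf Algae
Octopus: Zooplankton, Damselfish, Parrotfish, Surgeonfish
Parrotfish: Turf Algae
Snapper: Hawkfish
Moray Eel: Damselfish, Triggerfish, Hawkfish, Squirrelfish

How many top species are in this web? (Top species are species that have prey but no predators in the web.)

Top species (has prey, but nothing eats it): Octopus, Snapper, Moray Eel.
Count: 3.

3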